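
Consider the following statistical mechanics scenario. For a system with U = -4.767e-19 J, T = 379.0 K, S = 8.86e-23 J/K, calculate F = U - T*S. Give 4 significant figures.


Step 1: T*S = 379.0 * 8.86e-23 = 3.358e-20 J
Step 2: F = U - T*S = -4.767e-19 - 3.358e-20
Step 3: F = -5.103e-19 J

-5.103e-19


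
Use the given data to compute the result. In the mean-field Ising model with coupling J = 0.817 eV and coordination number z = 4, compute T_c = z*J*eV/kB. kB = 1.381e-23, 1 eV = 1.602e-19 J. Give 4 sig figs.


Step 1: z*J = 4*0.817 = 3.268 eV
Step 2: Convert to Joules: 3.268*1.602e-19 = 5.235e-19 J
Step 3: T_c = 5.235e-19 / 1.381e-23 = 3.791e+04 K

3.791e+04


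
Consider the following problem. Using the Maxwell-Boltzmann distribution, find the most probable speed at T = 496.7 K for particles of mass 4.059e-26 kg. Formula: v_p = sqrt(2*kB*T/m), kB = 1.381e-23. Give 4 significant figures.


Step 1: Numerator = 2*kB*T = 2*1.381e-23*496.7 = 1.372e-20
Step 2: Ratio = 1.372e-20 / 4.059e-26 = 3.38e+05
Step 3: v_p = sqrt(3.38e+05) = 581.4 m/s

581.4


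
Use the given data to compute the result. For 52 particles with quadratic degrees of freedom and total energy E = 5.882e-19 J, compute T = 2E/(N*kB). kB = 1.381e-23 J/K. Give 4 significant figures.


Step 1: Numerator = 2*E = 2*5.882e-19 = 1.176e-18 J
Step 2: Denominator = N*kB = 52*1.381e-23 = 7.181e-22
Step 3: T = 1.176e-18 / 7.181e-22 = 1638 K

1638


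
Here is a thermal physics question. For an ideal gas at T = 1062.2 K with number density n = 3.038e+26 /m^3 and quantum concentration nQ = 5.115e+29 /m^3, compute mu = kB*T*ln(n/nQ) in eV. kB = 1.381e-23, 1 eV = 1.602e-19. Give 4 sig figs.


Step 1: n/nQ = 3.038e+26/5.115e+29 = 0.0005939
Step 2: ln(n/nQ) = -7.429
Step 3: mu = kB*T*ln(n/nQ) = 1.467e-20*-7.429 = -1.09e-19 J
Step 4: Convert to eV: -1.09e-19/1.602e-19 = -0.6802 eV

-0.6802


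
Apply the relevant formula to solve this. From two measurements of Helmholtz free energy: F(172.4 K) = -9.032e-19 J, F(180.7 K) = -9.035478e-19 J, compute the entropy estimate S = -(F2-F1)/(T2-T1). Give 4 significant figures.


Step 1: dF = F2 - F1 = -9.035478e-19 - (-9.032e-19) = -3.478e-22 J
Step 2: dT = T2 - T1 = 180.7 - 172.4 = 8.3 K
Step 3: S = -dF/dT = -(-3.478e-22)/8.3 = 4.19e-23 J/K

4.19e-23


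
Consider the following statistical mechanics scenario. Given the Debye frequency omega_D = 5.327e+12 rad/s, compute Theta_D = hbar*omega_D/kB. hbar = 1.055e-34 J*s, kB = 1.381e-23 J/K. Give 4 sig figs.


Step 1: hbar*omega_D = 1.055e-34 * 5.327e+12 = 5.62e-22 J
Step 2: Theta_D = 5.62e-22 / 1.381e-23
Step 3: Theta_D = 40.7 K

40.7


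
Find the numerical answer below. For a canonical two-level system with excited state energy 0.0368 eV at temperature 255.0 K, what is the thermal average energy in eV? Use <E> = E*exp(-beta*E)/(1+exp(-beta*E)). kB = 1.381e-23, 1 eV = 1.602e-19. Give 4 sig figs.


Step 1: beta*E = 0.0368*1.602e-19/(1.381e-23*255.0) = 1.674
Step 2: exp(-beta*E) = 0.1875
Step 3: <E> = 0.0368*0.1875/(1+0.1875) = 0.00581 eV

0.00581


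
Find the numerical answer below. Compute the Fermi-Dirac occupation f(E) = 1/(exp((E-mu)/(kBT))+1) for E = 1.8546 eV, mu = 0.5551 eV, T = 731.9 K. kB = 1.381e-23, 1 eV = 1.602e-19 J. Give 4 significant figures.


Step 1: (E - mu) = 1.8546 - 0.5551 = 1.3 eV
Step 2: Convert: (E-mu)*eV = 2.082e-19 J
Step 3: x = (E-mu)*eV/(kB*T) = 20.6
Step 4: f = 1/(exp(20.6)+1) = 1.135e-09

1.135e-09


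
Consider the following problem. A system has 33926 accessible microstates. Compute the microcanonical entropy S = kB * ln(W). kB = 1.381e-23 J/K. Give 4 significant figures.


Step 1: ln(W) = ln(33926) = 10.43
Step 2: S = kB * ln(W) = 1.381e-23 * 10.43
Step 3: S = 1.441e-22 J/K

1.441e-22


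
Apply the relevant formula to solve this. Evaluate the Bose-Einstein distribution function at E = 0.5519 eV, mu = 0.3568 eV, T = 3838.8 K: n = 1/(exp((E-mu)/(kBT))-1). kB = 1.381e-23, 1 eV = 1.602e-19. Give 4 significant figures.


Step 1: (E - mu) = 0.1951 eV
Step 2: x = (E-mu)*eV/(kB*T) = 0.1951*1.602e-19/(1.381e-23*3838.8) = 0.5896
Step 3: exp(x) = 1.803
Step 4: n = 1/(exp(x)-1) = 1.245

1.245


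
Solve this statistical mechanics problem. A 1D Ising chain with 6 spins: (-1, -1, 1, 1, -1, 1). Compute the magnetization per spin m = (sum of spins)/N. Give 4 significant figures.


Step 1: Count up spins (+1): 3, down spins (-1): 3
Step 2: Total magnetization M = 3 - 3 = 0
Step 3: m = M/N = 0/6 = 0

0


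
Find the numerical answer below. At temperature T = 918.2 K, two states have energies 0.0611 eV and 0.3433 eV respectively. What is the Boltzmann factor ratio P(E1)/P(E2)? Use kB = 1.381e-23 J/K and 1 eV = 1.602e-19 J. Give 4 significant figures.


Step 1: Compute energy difference dE = E1 - E2 = 0.0611 - 0.3433 = -0.2822 eV
Step 2: Convert to Joules: dE_J = -0.2822 * 1.602e-19 = -4.521e-20 J
Step 3: Compute exponent = -dE_J / (kB * T) = -(-4.521e-20) / (1.381e-23 * 918.2) = 3.565
Step 4: P(E1)/P(E2) = exp(3.565) = 35.35

35.35


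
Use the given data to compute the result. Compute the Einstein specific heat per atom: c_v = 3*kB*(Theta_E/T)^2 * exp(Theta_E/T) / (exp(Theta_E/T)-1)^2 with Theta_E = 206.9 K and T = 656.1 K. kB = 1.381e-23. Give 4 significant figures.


Step 1: x = Theta_E/T = 206.9/656.1 = 0.3153
Step 2: x^2 = 0.09944
Step 3: exp(x) = 1.371
Step 4: c_v = 3*1.381e-23*0.09944*1.371/(1.371-1)^2 = 4.109e-23

4.109e-23


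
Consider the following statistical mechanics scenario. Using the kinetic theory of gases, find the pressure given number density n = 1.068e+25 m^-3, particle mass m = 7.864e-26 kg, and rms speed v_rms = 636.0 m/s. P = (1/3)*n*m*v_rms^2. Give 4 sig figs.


Step 1: v_rms^2 = 636.0^2 = 4.045e+05
Step 2: n*m = 1.068e+25*7.864e-26 = 0.8399
Step 3: P = (1/3)*0.8399*4.045e+05 = 1.132e+05 Pa

1.132e+05


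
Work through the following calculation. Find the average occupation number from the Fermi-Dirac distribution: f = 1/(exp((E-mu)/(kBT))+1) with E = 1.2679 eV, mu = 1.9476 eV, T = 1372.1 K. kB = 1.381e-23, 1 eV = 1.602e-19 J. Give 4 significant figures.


Step 1: (E - mu) = 1.2679 - 1.9476 = -0.6797 eV
Step 2: Convert: (E-mu)*eV = -1.089e-19 J
Step 3: x = (E-mu)*eV/(kB*T) = -5.746
Step 4: f = 1/(exp(-5.746)+1) = 0.9968

0.9968


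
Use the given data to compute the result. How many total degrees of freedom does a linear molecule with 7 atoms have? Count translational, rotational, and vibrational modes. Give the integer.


Step 1: Translational DOF = 3
Step 2: Rotational DOF (linear) = 2
Step 3: Vibrational DOF = 3*7 - 5 = 16
Step 4: Total = 3 + 2 + 16 = 21

21


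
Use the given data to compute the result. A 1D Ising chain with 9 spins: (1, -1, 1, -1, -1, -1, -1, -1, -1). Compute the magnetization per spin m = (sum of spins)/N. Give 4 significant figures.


Step 1: Count up spins (+1): 2, down spins (-1): 7
Step 2: Total magnetization M = 2 - 7 = -5
Step 3: m = M/N = -5/9 = -0.5556

-0.5556


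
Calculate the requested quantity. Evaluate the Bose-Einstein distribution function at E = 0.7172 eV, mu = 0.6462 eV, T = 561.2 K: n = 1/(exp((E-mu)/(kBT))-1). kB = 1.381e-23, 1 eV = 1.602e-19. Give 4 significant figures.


Step 1: (E - mu) = 0.071 eV
Step 2: x = (E-mu)*eV/(kB*T) = 0.071*1.602e-19/(1.381e-23*561.2) = 1.468
Step 3: exp(x) = 4.339
Step 4: n = 1/(exp(x)-1) = 0.2995

0.2995


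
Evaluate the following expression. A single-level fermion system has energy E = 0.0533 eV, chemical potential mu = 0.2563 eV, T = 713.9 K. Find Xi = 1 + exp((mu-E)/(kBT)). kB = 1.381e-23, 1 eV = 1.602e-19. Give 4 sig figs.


Step 1: (mu - E) = 0.2563 - 0.0533 = 0.203 eV
Step 2: x = (mu-E)*eV/(kB*T) = 0.203*1.602e-19/(1.381e-23*713.9) = 3.299
Step 3: exp(x) = 27.07
Step 4: Xi = 1 + 27.07 = 28.07

28.07


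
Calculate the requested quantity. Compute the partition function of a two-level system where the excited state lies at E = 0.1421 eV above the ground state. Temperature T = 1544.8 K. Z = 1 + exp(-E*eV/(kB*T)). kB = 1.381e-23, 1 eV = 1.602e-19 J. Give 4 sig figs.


Step 1: Compute beta*E = E*eV/(kB*T) = 0.1421*1.602e-19/(1.381e-23*1544.8) = 1.067
Step 2: exp(-beta*E) = exp(-1.067) = 0.344
Step 3: Z = 1 + 0.344 = 1.344

1.344


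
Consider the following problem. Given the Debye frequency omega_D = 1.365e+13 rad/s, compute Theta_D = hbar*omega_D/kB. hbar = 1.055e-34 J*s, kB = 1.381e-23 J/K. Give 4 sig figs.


Step 1: hbar*omega_D = 1.055e-34 * 1.365e+13 = 1.44e-21 J
Step 2: Theta_D = 1.44e-21 / 1.381e-23
Step 3: Theta_D = 104.3 K

104.3


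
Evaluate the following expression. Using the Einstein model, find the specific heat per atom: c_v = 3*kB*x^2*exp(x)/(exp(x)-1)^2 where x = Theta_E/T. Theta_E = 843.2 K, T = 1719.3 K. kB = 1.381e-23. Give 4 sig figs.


Step 1: x = Theta_E/T = 843.2/1719.3 = 0.4904
Step 2: x^2 = 0.2405
Step 3: exp(x) = 1.633
Step 4: c_v = 3*1.381e-23*0.2405*1.633/(1.633-1)^2 = 4.061e-23

4.061e-23


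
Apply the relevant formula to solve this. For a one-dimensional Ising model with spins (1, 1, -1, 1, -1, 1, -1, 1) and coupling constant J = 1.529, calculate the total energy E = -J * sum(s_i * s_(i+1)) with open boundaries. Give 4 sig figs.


Step 1: Nearest-neighbor products: 1, -1, -1, -1, -1, -1, -1
Step 2: Sum of products = -5
Step 3: E = -1.529 * -5 = 7.645

7.645


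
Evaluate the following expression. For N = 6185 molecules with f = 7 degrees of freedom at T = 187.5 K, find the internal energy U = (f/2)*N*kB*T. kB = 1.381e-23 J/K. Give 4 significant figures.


Step 1: f/2 = 7/2 = 3.5
Step 2: N*kB*T = 6185*1.381e-23*187.5 = 1.602e-17
Step 3: U = 3.5 * 1.602e-17 = 5.605e-17 J

5.605e-17


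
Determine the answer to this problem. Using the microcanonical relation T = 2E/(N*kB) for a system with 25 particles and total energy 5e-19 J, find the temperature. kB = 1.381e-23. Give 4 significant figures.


Step 1: Numerator = 2*E = 2*5e-19 = 1e-18 J
Step 2: Denominator = N*kB = 25*1.381e-23 = 3.452e-22
Step 3: T = 1e-18 / 3.452e-22 = 2896 K

2896


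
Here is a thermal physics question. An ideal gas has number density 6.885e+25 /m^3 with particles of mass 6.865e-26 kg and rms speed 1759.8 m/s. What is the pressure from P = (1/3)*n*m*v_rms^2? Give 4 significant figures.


Step 1: v_rms^2 = 1759.8^2 = 3.097e+06
Step 2: n*m = 6.885e+25*6.865e-26 = 4.727
Step 3: P = (1/3)*4.727*3.097e+06 = 4.879e+06 Pa

4.879e+06


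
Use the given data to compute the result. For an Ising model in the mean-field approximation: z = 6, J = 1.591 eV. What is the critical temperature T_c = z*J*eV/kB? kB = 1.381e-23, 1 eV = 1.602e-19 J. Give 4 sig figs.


Step 1: z*J = 6*1.591 = 9.546 eV
Step 2: Convert to Joules: 9.546*1.602e-19 = 1.529e-18 J
Step 3: T_c = 1.529e-18 / 1.381e-23 = 1.107e+05 K

1.107e+05


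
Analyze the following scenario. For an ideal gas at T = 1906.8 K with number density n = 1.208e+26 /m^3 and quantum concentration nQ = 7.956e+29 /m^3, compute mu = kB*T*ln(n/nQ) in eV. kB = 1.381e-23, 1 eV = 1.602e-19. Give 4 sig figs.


Step 1: n/nQ = 1.208e+26/7.956e+29 = 0.0001518
Step 2: ln(n/nQ) = -8.793
Step 3: mu = kB*T*ln(n/nQ) = 2.633e-20*-8.793 = -2.315e-19 J
Step 4: Convert to eV: -2.315e-19/1.602e-19 = -1.445 eV

-1.445


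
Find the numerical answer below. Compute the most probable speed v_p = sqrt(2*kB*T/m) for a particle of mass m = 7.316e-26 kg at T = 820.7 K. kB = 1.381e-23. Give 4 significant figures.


Step 1: Numerator = 2*kB*T = 2*1.381e-23*820.7 = 2.267e-20
Step 2: Ratio = 2.267e-20 / 7.316e-26 = 3.098e+05
Step 3: v_p = sqrt(3.098e+05) = 556.6 m/s

556.6


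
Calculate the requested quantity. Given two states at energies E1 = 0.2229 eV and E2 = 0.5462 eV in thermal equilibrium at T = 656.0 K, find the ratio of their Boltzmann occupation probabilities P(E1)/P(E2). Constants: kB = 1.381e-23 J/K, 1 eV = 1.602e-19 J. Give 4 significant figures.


Step 1: Compute energy difference dE = E1 - E2 = 0.2229 - 0.5462 = -0.3233 eV
Step 2: Convert to Joules: dE_J = -0.3233 * 1.602e-19 = -5.179e-20 J
Step 3: Compute exponent = -dE_J / (kB * T) = -(-5.179e-20) / (1.381e-23 * 656.0) = 5.717
Step 4: P(E1)/P(E2) = exp(5.717) = 304

304


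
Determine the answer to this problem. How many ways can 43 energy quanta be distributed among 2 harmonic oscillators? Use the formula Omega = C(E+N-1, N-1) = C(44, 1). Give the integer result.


Step 1: Use binomial coefficient C(44, 1)
Step 2: Numerator = 44! / 43!
Step 3: Denominator = 1!
Step 4: Omega = 44

44


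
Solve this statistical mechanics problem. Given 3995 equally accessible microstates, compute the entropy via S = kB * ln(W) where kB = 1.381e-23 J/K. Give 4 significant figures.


Step 1: ln(W) = ln(3995) = 8.293
Step 2: S = kB * ln(W) = 1.381e-23 * 8.293
Step 3: S = 1.145e-22 J/K

1.145e-22


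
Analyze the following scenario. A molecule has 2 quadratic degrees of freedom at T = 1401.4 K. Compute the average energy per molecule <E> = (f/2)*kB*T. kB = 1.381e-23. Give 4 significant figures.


Step 1: f/2 = 2/2 = 1
Step 2: kB*T = 1.381e-23 * 1401.4 = 1.935e-20
Step 3: <E> = 1 * 1.935e-20 = 1.935e-20 J

1.935e-20


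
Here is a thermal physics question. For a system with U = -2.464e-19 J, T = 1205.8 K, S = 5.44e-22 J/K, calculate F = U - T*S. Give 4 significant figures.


Step 1: T*S = 1205.8 * 5.44e-22 = 6.56e-19 J
Step 2: F = U - T*S = -2.464e-19 - 6.56e-19
Step 3: F = -9.024e-19 J

-9.024e-19


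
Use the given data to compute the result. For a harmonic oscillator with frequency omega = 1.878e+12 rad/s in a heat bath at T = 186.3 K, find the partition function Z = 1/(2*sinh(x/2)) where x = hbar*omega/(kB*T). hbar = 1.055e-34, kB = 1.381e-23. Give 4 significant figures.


Step 1: Compute x = hbar*omega/(kB*T) = 1.055e-34*1.878e+12/(1.381e-23*186.3) = 0.07701
Step 2: x/2 = 0.0385
Step 3: sinh(x/2) = 0.03851
Step 4: Z = 1/(2*0.03851) = 12.98

12.98


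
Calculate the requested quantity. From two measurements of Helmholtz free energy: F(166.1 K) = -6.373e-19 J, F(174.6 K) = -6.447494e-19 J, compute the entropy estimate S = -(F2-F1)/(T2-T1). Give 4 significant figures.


Step 1: dF = F2 - F1 = -6.447494e-19 - (-6.373e-19) = -7.4494e-21 J
Step 2: dT = T2 - T1 = 174.6 - 166.1 = 8.5 K
Step 3: S = -dF/dT = -(-7.4494e-21)/8.5 = 8.764e-22 J/K

8.764e-22


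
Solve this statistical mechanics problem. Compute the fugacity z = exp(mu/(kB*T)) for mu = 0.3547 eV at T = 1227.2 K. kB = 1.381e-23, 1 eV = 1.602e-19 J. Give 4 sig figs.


Step 1: Convert mu to Joules: 0.3547*1.602e-19 = 5.682e-20 J
Step 2: kB*T = 1.381e-23*1227.2 = 1.695e-20 J
Step 3: mu/(kB*T) = 3.353
Step 4: z = exp(3.353) = 28.58

28.58


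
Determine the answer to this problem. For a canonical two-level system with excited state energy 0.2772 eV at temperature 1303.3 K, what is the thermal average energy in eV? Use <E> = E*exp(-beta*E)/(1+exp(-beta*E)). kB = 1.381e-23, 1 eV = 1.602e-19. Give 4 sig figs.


Step 1: beta*E = 0.2772*1.602e-19/(1.381e-23*1303.3) = 2.467
Step 2: exp(-beta*E) = 0.08482
Step 3: <E> = 0.2772*0.08482/(1+0.08482) = 0.02167 eV

0.02167


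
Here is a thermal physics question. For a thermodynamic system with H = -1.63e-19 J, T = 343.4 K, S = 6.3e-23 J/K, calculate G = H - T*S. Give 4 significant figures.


Step 1: T*S = 343.4 * 6.3e-23 = 2.163e-20 J
Step 2: G = H - T*S = -1.63e-19 - 2.163e-20
Step 3: G = -1.846e-19 J

-1.846e-19


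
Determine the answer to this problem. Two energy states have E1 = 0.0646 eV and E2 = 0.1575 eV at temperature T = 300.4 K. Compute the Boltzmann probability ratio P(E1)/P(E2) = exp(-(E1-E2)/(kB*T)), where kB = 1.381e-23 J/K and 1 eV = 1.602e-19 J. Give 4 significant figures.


Step 1: Compute energy difference dE = E1 - E2 = 0.0646 - 0.1575 = -0.0929 eV
Step 2: Convert to Joules: dE_J = -0.0929 * 1.602e-19 = -1.488e-20 J
Step 3: Compute exponent = -dE_J / (kB * T) = -(-1.488e-20) / (1.381e-23 * 300.4) = 3.587
Step 4: P(E1)/P(E2) = exp(3.587) = 36.14

36.14


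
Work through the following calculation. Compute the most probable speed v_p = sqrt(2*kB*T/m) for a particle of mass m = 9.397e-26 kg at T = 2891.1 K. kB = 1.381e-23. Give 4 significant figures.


Step 1: Numerator = 2*kB*T = 2*1.381e-23*2891.1 = 7.985e-20
Step 2: Ratio = 7.985e-20 / 9.397e-26 = 8.498e+05
Step 3: v_p = sqrt(8.498e+05) = 921.8 m/s

921.8


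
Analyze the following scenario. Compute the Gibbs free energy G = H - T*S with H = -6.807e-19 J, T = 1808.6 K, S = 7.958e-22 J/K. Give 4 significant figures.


Step 1: T*S = 1808.6 * 7.958e-22 = 1.439e-18 J
Step 2: G = H - T*S = -6.807e-19 - 1.439e-18
Step 3: G = -2.12e-18 J

-2.12e-18


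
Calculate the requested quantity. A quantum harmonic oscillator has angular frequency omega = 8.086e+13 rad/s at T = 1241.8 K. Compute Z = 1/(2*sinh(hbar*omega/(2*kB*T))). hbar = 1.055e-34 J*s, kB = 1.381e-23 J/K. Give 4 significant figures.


Step 1: Compute x = hbar*omega/(kB*T) = 1.055e-34*8.086e+13/(1.381e-23*1241.8) = 0.4974
Step 2: x/2 = 0.2487
Step 3: sinh(x/2) = 0.2513
Step 4: Z = 1/(2*0.2513) = 1.99

1.99


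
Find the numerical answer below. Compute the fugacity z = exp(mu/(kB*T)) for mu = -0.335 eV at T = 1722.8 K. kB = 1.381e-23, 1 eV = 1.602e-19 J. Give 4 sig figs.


Step 1: Convert mu to Joules: -0.335*1.602e-19 = -5.367e-20 J
Step 2: kB*T = 1.381e-23*1722.8 = 2.379e-20 J
Step 3: mu/(kB*T) = -2.256
Step 4: z = exp(-2.256) = 0.1048

0.1048


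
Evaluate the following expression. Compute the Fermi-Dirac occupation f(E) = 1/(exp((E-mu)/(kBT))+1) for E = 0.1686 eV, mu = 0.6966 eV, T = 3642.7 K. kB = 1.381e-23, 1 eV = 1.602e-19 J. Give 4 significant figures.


Step 1: (E - mu) = 0.1686 - 0.6966 = -0.528 eV
Step 2: Convert: (E-mu)*eV = -8.459e-20 J
Step 3: x = (E-mu)*eV/(kB*T) = -1.681
Step 4: f = 1/(exp(-1.681)+1) = 0.8431

0.8431


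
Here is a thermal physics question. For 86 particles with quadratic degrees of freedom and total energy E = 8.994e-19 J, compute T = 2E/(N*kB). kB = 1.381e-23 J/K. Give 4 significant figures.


Step 1: Numerator = 2*E = 2*8.994e-19 = 1.799e-18 J
Step 2: Denominator = N*kB = 86*1.381e-23 = 1.188e-21
Step 3: T = 1.799e-18 / 1.188e-21 = 1515 K

1515


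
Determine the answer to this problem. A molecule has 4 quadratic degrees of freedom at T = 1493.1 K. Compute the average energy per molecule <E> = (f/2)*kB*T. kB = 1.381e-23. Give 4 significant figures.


Step 1: f/2 = 4/2 = 2
Step 2: kB*T = 1.381e-23 * 1493.1 = 2.062e-20
Step 3: <E> = 2 * 2.062e-20 = 4.124e-20 J

4.124e-20


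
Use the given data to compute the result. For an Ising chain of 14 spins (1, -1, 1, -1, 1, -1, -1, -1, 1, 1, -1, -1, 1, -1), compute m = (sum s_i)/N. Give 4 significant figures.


Step 1: Count up spins (+1): 6, down spins (-1): 8
Step 2: Total magnetization M = 6 - 8 = -2
Step 3: m = M/N = -2/14 = -0.1429

-0.1429


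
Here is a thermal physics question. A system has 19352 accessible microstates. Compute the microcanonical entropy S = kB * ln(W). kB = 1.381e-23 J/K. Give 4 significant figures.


Step 1: ln(W) = ln(19352) = 9.871
Step 2: S = kB * ln(W) = 1.381e-23 * 9.871
Step 3: S = 1.363e-22 J/K

1.363e-22


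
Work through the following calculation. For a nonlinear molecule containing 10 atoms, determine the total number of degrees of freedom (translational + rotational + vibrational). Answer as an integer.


Step 1: Translational DOF = 3
Step 2: Rotational DOF (nonlinear) = 3
Step 3: Vibrational DOF = 3*10 - 6 = 24
Step 4: Total = 3 + 3 + 24 = 30

30


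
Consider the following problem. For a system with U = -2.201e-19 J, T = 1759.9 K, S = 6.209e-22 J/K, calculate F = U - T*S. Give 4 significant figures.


Step 1: T*S = 1759.9 * 6.209e-22 = 1.093e-18 J
Step 2: F = U - T*S = -2.201e-19 - 1.093e-18
Step 3: F = -1.313e-18 J

-1.313e-18


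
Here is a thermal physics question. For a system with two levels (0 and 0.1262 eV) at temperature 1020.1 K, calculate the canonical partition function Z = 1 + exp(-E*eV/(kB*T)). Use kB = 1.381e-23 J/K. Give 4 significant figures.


Step 1: Compute beta*E = E*eV/(kB*T) = 0.1262*1.602e-19/(1.381e-23*1020.1) = 1.435
Step 2: exp(-beta*E) = exp(-1.435) = 0.2381
Step 3: Z = 1 + 0.2381 = 1.238

1.238


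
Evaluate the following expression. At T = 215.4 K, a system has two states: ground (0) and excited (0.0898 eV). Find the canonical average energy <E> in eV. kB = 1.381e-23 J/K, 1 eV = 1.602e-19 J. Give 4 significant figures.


Step 1: beta*E = 0.0898*1.602e-19/(1.381e-23*215.4) = 4.836
Step 2: exp(-beta*E) = 0.007938
Step 3: <E> = 0.0898*0.007938/(1+0.007938) = 0.0007072 eV

0.0007072


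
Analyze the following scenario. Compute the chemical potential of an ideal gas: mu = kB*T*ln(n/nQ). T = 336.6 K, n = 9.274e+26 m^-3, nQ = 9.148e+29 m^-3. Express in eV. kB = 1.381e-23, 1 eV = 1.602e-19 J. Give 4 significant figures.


Step 1: n/nQ = 9.274e+26/9.148e+29 = 0.001014
Step 2: ln(n/nQ) = -6.894
Step 3: mu = kB*T*ln(n/nQ) = 4.648e-21*-6.894 = -3.205e-20 J
Step 4: Convert to eV: -3.205e-20/1.602e-19 = -0.2 eV

-0.2


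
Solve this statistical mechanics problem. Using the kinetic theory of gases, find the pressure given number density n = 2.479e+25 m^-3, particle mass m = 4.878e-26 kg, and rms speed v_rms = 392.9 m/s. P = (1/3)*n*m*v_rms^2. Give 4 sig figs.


Step 1: v_rms^2 = 392.9^2 = 1.544e+05
Step 2: n*m = 2.479e+25*4.878e-26 = 1.209
Step 3: P = (1/3)*1.209*1.544e+05 = 6.222e+04 Pa

6.222e+04


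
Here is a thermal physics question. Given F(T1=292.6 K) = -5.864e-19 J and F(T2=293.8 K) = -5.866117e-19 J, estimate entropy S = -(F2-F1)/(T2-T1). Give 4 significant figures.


Step 1: dF = F2 - F1 = -5.866117e-19 - (-5.864e-19) = -2.117e-22 J
Step 2: dT = T2 - T1 = 293.8 - 292.6 = 1.2 K
Step 3: S = -dF/dT = -(-2.117e-22)/1.2 = 1.764e-22 J/K

1.764e-22


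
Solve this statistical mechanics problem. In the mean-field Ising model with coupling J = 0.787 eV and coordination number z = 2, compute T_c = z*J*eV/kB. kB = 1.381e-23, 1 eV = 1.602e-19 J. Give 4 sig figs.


Step 1: z*J = 2*0.787 = 1.574 eV
Step 2: Convert to Joules: 1.574*1.602e-19 = 2.522e-19 J
Step 3: T_c = 2.522e-19 / 1.381e-23 = 1.826e+04 K

1.826e+04


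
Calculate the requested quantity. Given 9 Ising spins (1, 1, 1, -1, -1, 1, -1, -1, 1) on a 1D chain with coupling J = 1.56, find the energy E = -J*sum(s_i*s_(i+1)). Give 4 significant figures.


Step 1: Nearest-neighbor products: 1, 1, -1, 1, -1, -1, 1, -1
Step 2: Sum of products = 0
Step 3: E = -1.56 * 0 = 0

0


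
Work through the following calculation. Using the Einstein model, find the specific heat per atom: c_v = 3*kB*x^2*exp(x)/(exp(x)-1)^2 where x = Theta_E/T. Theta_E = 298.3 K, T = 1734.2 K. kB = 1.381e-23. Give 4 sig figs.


Step 1: x = Theta_E/T = 298.3/1734.2 = 0.172
Step 2: x^2 = 0.02959
Step 3: exp(x) = 1.188
Step 4: c_v = 3*1.381e-23*0.02959*1.188/(1.188-1)^2 = 4.133e-23

4.133e-23


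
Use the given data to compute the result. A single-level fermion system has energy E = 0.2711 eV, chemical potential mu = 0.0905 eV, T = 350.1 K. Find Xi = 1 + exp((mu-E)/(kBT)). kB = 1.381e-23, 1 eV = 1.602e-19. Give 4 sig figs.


Step 1: (mu - E) = 0.0905 - 0.2711 = -0.1806 eV
Step 2: x = (mu-E)*eV/(kB*T) = -0.1806*1.602e-19/(1.381e-23*350.1) = -5.984
Step 3: exp(x) = 0.002519
Step 4: Xi = 1 + 0.002519 = 1.003

1.003


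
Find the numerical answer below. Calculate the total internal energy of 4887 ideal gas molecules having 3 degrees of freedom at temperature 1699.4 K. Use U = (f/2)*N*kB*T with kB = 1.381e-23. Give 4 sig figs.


Step 1: f/2 = 3/2 = 1.5
Step 2: N*kB*T = 4887*1.381e-23*1699.4 = 1.147e-16
Step 3: U = 1.5 * 1.147e-16 = 1.72e-16 J

1.72e-16


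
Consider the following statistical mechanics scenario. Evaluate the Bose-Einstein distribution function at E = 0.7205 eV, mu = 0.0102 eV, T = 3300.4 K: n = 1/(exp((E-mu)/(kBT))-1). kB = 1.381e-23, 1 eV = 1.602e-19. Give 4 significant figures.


Step 1: (E - mu) = 0.7103 eV
Step 2: x = (E-mu)*eV/(kB*T) = 0.7103*1.602e-19/(1.381e-23*3300.4) = 2.497
Step 3: exp(x) = 12.14
Step 4: n = 1/(exp(x)-1) = 0.08976

0.08976


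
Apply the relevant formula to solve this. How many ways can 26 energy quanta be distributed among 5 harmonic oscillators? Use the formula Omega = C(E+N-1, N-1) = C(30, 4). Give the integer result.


Step 1: Use binomial coefficient C(30, 4)
Step 2: Numerator = 30! / 26!
Step 3: Denominator = 4!
Step 4: Omega = 27405

27405


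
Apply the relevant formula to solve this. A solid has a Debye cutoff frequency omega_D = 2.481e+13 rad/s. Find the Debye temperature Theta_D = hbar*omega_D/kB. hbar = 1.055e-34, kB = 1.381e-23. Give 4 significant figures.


Step 1: hbar*omega_D = 1.055e-34 * 2.481e+13 = 2.617e-21 J
Step 2: Theta_D = 2.617e-21 / 1.381e-23
Step 3: Theta_D = 189.5 K

189.5


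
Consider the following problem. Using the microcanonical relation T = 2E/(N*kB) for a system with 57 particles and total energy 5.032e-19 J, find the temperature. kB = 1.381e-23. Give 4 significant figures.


Step 1: Numerator = 2*E = 2*5.032e-19 = 1.006e-18 J
Step 2: Denominator = N*kB = 57*1.381e-23 = 7.872e-22
Step 3: T = 1.006e-18 / 7.872e-22 = 1279 K

1279


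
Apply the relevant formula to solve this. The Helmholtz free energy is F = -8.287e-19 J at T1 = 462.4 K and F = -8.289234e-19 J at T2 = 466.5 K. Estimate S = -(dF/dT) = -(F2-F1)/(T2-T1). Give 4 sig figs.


Step 1: dF = F2 - F1 = -8.289234e-19 - (-8.287e-19) = -2.234e-22 J
Step 2: dT = T2 - T1 = 466.5 - 462.4 = 4.1 K
Step 3: S = -dF/dT = -(-2.234e-22)/4.1 = 5.449e-23 J/K

5.449e-23


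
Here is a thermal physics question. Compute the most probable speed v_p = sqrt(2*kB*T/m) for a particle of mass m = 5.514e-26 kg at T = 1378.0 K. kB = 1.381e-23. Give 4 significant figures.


Step 1: Numerator = 2*kB*T = 2*1.381e-23*1378.0 = 3.806e-20
Step 2: Ratio = 3.806e-20 / 5.514e-26 = 6.902e+05
Step 3: v_p = sqrt(6.902e+05) = 830.8 m/s

830.8


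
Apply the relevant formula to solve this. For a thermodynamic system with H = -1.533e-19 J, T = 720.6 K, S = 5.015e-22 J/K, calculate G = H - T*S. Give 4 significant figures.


Step 1: T*S = 720.6 * 5.015e-22 = 3.614e-19 J
Step 2: G = H - T*S = -1.533e-19 - 3.614e-19
Step 3: G = -5.147e-19 J

-5.147e-19


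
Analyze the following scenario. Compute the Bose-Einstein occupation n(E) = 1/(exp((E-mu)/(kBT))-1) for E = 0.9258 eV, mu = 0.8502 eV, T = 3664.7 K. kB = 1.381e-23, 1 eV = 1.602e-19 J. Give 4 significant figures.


Step 1: (E - mu) = 0.0756 eV
Step 2: x = (E-mu)*eV/(kB*T) = 0.0756*1.602e-19/(1.381e-23*3664.7) = 0.2393
Step 3: exp(x) = 1.27
Step 4: n = 1/(exp(x)-1) = 3.699

3.699


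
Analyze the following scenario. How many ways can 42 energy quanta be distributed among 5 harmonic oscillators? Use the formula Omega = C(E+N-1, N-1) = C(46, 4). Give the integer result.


Step 1: Use binomial coefficient C(46, 4)
Step 2: Numerator = 46! / 42!
Step 3: Denominator = 4!
Step 4: Omega = 163185

163185


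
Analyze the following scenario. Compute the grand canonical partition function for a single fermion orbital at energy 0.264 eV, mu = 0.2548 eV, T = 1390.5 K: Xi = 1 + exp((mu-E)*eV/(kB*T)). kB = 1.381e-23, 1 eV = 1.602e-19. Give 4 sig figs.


Step 1: (mu - E) = 0.2548 - 0.264 = -0.0092 eV
Step 2: x = (mu-E)*eV/(kB*T) = -0.0092*1.602e-19/(1.381e-23*1390.5) = -0.07675
Step 3: exp(x) = 0.9261
Step 4: Xi = 1 + 0.9261 = 1.926

1.926


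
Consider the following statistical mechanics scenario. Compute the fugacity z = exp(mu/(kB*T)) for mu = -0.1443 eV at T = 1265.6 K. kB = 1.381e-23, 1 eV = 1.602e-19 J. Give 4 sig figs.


Step 1: Convert mu to Joules: -0.1443*1.602e-19 = -2.312e-20 J
Step 2: kB*T = 1.381e-23*1265.6 = 1.748e-20 J
Step 3: mu/(kB*T) = -1.323
Step 4: z = exp(-1.323) = 0.2664

0.2664


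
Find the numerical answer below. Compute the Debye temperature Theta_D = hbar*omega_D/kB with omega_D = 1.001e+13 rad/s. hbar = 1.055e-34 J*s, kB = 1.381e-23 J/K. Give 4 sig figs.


Step 1: hbar*omega_D = 1.055e-34 * 1.001e+13 = 1.056e-21 J
Step 2: Theta_D = 1.056e-21 / 1.381e-23
Step 3: Theta_D = 76.47 K

76.47


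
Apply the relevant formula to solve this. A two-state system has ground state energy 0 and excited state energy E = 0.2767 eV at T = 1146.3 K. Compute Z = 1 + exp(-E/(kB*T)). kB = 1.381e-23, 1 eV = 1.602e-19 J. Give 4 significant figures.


Step 1: Compute beta*E = E*eV/(kB*T) = 0.2767*1.602e-19/(1.381e-23*1146.3) = 2.8
Step 2: exp(-beta*E) = exp(-2.8) = 0.0608
Step 3: Z = 1 + 0.0608 = 1.061

1.061


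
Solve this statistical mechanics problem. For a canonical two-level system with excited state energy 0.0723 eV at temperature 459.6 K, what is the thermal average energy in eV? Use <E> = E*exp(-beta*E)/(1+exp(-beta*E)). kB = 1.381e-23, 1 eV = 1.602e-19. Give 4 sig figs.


Step 1: beta*E = 0.0723*1.602e-19/(1.381e-23*459.6) = 1.825
Step 2: exp(-beta*E) = 0.1612
Step 3: <E> = 0.0723*0.1612/(1+0.1612) = 0.01004 eV

0.01004


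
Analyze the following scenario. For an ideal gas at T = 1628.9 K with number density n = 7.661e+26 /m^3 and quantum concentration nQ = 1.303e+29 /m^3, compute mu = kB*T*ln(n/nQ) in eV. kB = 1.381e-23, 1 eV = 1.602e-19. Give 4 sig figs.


Step 1: n/nQ = 7.661e+26/1.303e+29 = 0.00588
Step 2: ln(n/nQ) = -5.136
Step 3: mu = kB*T*ln(n/nQ) = 2.25e-20*-5.136 = -1.155e-19 J
Step 4: Convert to eV: -1.155e-19/1.602e-19 = -0.7212 eV

-0.7212


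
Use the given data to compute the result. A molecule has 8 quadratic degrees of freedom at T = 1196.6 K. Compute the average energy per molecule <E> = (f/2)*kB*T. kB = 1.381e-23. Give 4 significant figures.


Step 1: f/2 = 8/2 = 4
Step 2: kB*T = 1.381e-23 * 1196.6 = 1.653e-20
Step 3: <E> = 4 * 1.653e-20 = 6.61e-20 J

6.61e-20


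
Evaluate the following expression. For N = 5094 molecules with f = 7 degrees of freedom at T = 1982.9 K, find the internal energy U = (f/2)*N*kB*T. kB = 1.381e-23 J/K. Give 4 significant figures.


Step 1: f/2 = 7/2 = 3.5
Step 2: N*kB*T = 5094*1.381e-23*1982.9 = 1.395e-16
Step 3: U = 3.5 * 1.395e-16 = 4.882e-16 J

4.882e-16


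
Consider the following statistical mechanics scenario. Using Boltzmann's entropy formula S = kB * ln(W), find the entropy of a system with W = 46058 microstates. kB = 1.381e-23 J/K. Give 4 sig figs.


Step 1: ln(W) = ln(46058) = 10.74
Step 2: S = kB * ln(W) = 1.381e-23 * 10.74
Step 3: S = 1.483e-22 J/K

1.483e-22


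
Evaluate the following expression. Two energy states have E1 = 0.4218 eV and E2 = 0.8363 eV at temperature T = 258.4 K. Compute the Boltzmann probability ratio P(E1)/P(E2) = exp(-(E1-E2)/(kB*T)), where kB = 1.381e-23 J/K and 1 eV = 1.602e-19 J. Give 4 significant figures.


Step 1: Compute energy difference dE = E1 - E2 = 0.4218 - 0.8363 = -0.4145 eV
Step 2: Convert to Joules: dE_J = -0.4145 * 1.602e-19 = -6.64e-20 J
Step 3: Compute exponent = -dE_J / (kB * T) = -(-6.64e-20) / (1.381e-23 * 258.4) = 18.61
Step 4: P(E1)/P(E2) = exp(18.61) = 1.206e+08

1.206e+08


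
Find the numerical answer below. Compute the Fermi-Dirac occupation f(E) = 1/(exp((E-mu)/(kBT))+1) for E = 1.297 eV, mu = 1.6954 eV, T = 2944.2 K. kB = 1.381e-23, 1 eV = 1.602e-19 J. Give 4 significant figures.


Step 1: (E - mu) = 1.297 - 1.6954 = -0.3984 eV
Step 2: Convert: (E-mu)*eV = -6.382e-20 J
Step 3: x = (E-mu)*eV/(kB*T) = -1.57
Step 4: f = 1/(exp(-1.57)+1) = 0.8277

0.8277


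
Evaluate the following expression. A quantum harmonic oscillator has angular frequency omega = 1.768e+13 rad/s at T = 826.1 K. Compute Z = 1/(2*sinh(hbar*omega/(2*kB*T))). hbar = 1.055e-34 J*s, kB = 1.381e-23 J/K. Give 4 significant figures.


Step 1: Compute x = hbar*omega/(kB*T) = 1.055e-34*1.768e+13/(1.381e-23*826.1) = 0.1635
Step 2: x/2 = 0.08175
Step 3: sinh(x/2) = 0.08184
Step 4: Z = 1/(2*0.08184) = 6.11

6.11


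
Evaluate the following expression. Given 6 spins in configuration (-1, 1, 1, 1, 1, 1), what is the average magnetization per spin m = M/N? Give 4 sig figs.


Step 1: Count up spins (+1): 5, down spins (-1): 1
Step 2: Total magnetization M = 5 - 1 = 4
Step 3: m = M/N = 4/6 = 0.6667

0.6667


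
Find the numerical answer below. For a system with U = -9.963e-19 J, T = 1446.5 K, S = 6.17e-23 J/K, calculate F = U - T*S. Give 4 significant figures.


Step 1: T*S = 1446.5 * 6.17e-23 = 8.925e-20 J
Step 2: F = U - T*S = -9.963e-19 - 8.925e-20
Step 3: F = -1.086e-18 J

-1.086e-18


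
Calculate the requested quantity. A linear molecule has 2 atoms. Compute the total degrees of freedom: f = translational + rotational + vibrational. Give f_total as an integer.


Step 1: Translational DOF = 3
Step 2: Rotational DOF (linear) = 2
Step 3: Vibrational DOF = 3*2 - 5 = 1
Step 4: Total = 3 + 2 + 1 = 6

6


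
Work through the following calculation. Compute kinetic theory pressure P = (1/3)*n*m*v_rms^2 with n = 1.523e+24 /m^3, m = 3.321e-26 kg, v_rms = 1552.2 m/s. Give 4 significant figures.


Step 1: v_rms^2 = 1552.2^2 = 2.409e+06
Step 2: n*m = 1.523e+24*3.321e-26 = 0.05058
Step 3: P = (1/3)*0.05058*2.409e+06 = 4.062e+04 Pa

4.062e+04


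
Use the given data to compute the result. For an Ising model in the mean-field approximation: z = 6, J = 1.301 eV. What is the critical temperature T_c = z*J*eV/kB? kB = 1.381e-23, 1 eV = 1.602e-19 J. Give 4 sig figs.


Step 1: z*J = 6*1.301 = 7.806 eV
Step 2: Convert to Joules: 7.806*1.602e-19 = 1.251e-18 J
Step 3: T_c = 1.251e-18 / 1.381e-23 = 9.055e+04 K

9.055e+04


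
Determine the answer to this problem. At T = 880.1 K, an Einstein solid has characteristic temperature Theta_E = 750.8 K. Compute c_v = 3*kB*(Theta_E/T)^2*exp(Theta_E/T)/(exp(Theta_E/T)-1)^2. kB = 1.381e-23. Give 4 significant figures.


Step 1: x = Theta_E/T = 750.8/880.1 = 0.8531
Step 2: x^2 = 0.7278
Step 3: exp(x) = 2.347
Step 4: c_v = 3*1.381e-23*0.7278*2.347/(2.347-1)^2 = 3.901e-23

3.901e-23


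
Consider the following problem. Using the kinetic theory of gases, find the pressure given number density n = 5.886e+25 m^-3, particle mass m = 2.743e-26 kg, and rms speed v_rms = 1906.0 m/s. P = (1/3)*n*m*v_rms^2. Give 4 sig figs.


Step 1: v_rms^2 = 1906.0^2 = 3.633e+06
Step 2: n*m = 5.886e+25*2.743e-26 = 1.615
Step 3: P = (1/3)*1.615*3.633e+06 = 1.955e+06 Pa

1.955e+06


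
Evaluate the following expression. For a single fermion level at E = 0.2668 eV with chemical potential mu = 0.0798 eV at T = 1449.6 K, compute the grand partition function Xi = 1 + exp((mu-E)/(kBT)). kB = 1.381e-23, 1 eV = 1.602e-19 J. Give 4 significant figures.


Step 1: (mu - E) = 0.0798 - 0.2668 = -0.187 eV
Step 2: x = (mu-E)*eV/(kB*T) = -0.187*1.602e-19/(1.381e-23*1449.6) = -1.496
Step 3: exp(x) = 0.2239
Step 4: Xi = 1 + 0.2239 = 1.224

1.224


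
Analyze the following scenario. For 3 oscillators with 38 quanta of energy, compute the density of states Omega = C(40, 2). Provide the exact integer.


Step 1: Use binomial coefficient C(40, 2)
Step 2: Numerator = 40! / 38!
Step 3: Denominator = 2!
Step 4: Omega = 780

780


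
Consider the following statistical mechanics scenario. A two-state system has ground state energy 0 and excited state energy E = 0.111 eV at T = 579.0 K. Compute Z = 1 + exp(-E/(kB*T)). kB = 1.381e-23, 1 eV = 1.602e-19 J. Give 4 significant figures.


Step 1: Compute beta*E = E*eV/(kB*T) = 0.111*1.602e-19/(1.381e-23*579.0) = 2.224
Step 2: exp(-beta*E) = exp(-2.224) = 0.1082
Step 3: Z = 1 + 0.1082 = 1.108

1.108


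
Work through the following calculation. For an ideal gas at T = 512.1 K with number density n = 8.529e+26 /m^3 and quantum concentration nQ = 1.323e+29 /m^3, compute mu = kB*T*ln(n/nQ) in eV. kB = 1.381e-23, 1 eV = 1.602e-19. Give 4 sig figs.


Step 1: n/nQ = 8.529e+26/1.323e+29 = 0.006447
Step 2: ln(n/nQ) = -5.044
Step 3: mu = kB*T*ln(n/nQ) = 7.072e-21*-5.044 = -3.567e-20 J
Step 4: Convert to eV: -3.567e-20/1.602e-19 = -0.2227 eV

-0.2227


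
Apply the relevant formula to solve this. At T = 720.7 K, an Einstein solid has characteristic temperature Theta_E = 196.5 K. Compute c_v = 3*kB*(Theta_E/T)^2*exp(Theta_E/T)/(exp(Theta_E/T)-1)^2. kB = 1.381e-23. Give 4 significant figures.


Step 1: x = Theta_E/T = 196.5/720.7 = 0.2727
Step 2: x^2 = 0.07434
Step 3: exp(x) = 1.313
Step 4: c_v = 3*1.381e-23*0.07434*1.313/(1.313-1)^2 = 4.117e-23

4.117e-23


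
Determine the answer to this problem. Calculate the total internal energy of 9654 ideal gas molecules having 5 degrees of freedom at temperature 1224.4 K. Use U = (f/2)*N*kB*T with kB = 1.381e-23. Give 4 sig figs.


Step 1: f/2 = 5/2 = 2.5
Step 2: N*kB*T = 9654*1.381e-23*1224.4 = 1.632e-16
Step 3: U = 2.5 * 1.632e-16 = 4.081e-16 J

4.081e-16


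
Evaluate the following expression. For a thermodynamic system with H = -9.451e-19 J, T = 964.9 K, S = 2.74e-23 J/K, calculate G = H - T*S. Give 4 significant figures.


Step 1: T*S = 964.9 * 2.74e-23 = 2.644e-20 J
Step 2: G = H - T*S = -9.451e-19 - 2.644e-20
Step 3: G = -9.715e-19 J

-9.715e-19


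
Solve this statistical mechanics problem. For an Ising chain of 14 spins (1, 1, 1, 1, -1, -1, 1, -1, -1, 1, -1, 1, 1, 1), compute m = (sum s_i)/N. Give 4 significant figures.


Step 1: Count up spins (+1): 9, down spins (-1): 5
Step 2: Total magnetization M = 9 - 5 = 4
Step 3: m = M/N = 4/14 = 0.2857

0.2857


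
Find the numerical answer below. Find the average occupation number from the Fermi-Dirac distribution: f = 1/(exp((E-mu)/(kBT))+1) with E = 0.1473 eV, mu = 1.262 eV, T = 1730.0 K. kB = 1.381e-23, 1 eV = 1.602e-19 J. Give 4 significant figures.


Step 1: (E - mu) = 0.1473 - 1.262 = -1.115 eV
Step 2: Convert: (E-mu)*eV = -1.786e-19 J
Step 3: x = (E-mu)*eV/(kB*T) = -7.474
Step 4: f = 1/(exp(-7.474)+1) = 0.9994

0.9994


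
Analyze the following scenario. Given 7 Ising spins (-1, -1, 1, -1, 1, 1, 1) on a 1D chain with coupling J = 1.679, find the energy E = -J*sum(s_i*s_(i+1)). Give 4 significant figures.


Step 1: Nearest-neighbor products: 1, -1, -1, -1, 1, 1
Step 2: Sum of products = 0
Step 3: E = -1.679 * 0 = 0

0


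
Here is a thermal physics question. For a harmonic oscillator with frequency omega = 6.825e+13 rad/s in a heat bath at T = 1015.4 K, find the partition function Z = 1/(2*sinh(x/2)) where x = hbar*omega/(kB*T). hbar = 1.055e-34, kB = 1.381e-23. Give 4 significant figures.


Step 1: Compute x = hbar*omega/(kB*T) = 1.055e-34*6.825e+13/(1.381e-23*1015.4) = 0.5135
Step 2: x/2 = 0.2567
Step 3: sinh(x/2) = 0.2596
Step 4: Z = 1/(2*0.2596) = 1.926

1.926


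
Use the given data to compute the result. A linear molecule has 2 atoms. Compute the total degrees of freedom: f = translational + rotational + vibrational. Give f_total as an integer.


Step 1: Translational DOF = 3
Step 2: Rotational DOF (linear) = 2
Step 3: Vibrational DOF = 3*2 - 5 = 1
Step 4: Total = 3 + 2 + 1 = 6

6


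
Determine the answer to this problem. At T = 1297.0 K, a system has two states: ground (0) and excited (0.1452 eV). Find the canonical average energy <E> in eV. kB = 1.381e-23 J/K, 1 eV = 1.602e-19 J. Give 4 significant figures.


Step 1: beta*E = 0.1452*1.602e-19/(1.381e-23*1297.0) = 1.299
Step 2: exp(-beta*E) = 0.2729
Step 3: <E> = 0.1452*0.2729/(1+0.2729) = 0.03113 eV

0.03113


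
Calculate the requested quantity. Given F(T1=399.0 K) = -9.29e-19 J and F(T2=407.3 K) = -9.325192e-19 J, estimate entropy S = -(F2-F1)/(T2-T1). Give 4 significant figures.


Step 1: dF = F2 - F1 = -9.325192e-19 - (-9.29e-19) = -3.5192e-21 J
Step 2: dT = T2 - T1 = 407.3 - 399.0 = 8.3 K
Step 3: S = -dF/dT = -(-3.5192e-21)/8.3 = 4.24e-22 J/K

4.24e-22


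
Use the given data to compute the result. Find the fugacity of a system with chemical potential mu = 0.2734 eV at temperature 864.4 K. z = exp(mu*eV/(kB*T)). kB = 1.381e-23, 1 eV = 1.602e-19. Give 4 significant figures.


Step 1: Convert mu to Joules: 0.2734*1.602e-19 = 4.38e-20 J
Step 2: kB*T = 1.381e-23*864.4 = 1.194e-20 J
Step 3: mu/(kB*T) = 3.669
Step 4: z = exp(3.669) = 39.21

39.21


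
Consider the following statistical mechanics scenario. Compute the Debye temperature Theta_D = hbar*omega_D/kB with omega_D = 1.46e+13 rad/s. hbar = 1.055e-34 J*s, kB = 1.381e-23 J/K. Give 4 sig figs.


Step 1: hbar*omega_D = 1.055e-34 * 1.46e+13 = 1.54e-21 J
Step 2: Theta_D = 1.54e-21 / 1.381e-23
Step 3: Theta_D = 111.5 K

111.5
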